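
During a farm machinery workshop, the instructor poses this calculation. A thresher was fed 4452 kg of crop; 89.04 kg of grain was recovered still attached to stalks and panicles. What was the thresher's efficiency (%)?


eta = (total - unthreshed) / total * 100
    = (4452 - 89.04) / 4452 * 100
    = 4362.96 / 4452 * 100
    = 98%


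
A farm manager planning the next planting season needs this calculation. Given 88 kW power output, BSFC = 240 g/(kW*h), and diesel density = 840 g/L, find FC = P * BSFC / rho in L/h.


FC = P * BSFC / rho_fuel
   = 88 * 240 / 840
   = 21120 / 840
   = 25.14 L/h


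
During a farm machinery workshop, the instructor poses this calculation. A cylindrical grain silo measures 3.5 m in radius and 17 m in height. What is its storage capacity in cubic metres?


V = pi * r^2 * h
  = pi * 3.5^2 * 17
  = pi * 12.25 * 17
  = 654.24 m^3


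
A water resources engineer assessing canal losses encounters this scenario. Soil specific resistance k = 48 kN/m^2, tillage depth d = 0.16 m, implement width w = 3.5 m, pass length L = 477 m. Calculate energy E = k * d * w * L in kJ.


E = k * d * w * L
  = 48 * 0.16 * 3.5 * 477
  = 12821.76 kJ


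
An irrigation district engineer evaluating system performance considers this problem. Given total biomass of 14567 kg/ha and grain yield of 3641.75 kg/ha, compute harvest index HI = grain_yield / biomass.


HI = grain_yield / biomass
   = 3641.75 / 14567
   = 0.25


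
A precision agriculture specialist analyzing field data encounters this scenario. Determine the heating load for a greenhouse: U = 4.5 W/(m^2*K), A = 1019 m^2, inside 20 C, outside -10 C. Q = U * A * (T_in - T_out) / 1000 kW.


dT = 20 - (-10) = 30 K
Q = U * A * dT
  = 4.5 * 1019 * 30
  = 137565 W = 137.57 kW


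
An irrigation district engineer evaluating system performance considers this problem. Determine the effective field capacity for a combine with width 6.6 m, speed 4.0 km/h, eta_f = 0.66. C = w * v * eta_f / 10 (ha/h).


C = w * v * eta_f / 10
  = 6.6 * 4.0 * 0.66 / 10
  = 17.42 / 10
  = 1.74 ha/h


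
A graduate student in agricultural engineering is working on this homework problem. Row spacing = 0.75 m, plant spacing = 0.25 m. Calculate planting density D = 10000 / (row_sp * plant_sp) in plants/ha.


D = 10000 / (row_sp * plant_sp)
  = 10000 / (0.75 * 0.25)
  = 10000 / 0.1875
  = 53333.33 plants/ha


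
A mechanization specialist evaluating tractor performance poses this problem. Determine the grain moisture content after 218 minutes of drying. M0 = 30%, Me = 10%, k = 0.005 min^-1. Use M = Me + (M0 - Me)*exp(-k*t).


M = Me + (M0 - Me) * e^(-k*t)
  = 10 + (30 - 10) * e^(-0.005*218)
  = 10 + 20 * e^(-1.090)
  = 10 + 20 * 0.33622
  = 10 + 6.7243
  = 16.72%


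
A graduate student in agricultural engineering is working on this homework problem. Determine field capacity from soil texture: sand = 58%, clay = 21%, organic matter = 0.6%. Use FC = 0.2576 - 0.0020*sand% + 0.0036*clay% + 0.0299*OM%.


FC = 0.2576 - 0.0020*58 + 0.0036*21 + 0.0299*0.6
   = 0.2576 - 0.1160 + 0.0756 + 0.0179
   = 0.2351


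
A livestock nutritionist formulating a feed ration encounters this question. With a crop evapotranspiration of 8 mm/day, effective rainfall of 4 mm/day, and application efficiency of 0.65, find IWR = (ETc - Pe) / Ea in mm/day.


IWR = (ETc - Pe) / Ea
    = (8 - 4) / 0.65
    = 4 / 0.65
    = 6.15 mm/day


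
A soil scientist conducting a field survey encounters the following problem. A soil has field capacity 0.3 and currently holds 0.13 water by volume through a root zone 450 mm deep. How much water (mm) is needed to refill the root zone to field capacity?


SMD = (FC - theta) * D
    = (0.3 - 0.13) * 450
    = 0.170 * 450
    = 76.50 mm


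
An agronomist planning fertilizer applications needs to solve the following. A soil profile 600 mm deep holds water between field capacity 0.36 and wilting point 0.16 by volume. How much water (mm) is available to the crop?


AW = (FC - WP) * D
   = (0.36 - 0.16) * 600
   = 0.20 * 600
   = 120 mm


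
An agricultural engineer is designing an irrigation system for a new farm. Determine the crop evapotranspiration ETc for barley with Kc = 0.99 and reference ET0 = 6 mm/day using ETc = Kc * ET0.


ETc = Kc * ET0
    = 0.99 * 6
    = 5.94 mm/day


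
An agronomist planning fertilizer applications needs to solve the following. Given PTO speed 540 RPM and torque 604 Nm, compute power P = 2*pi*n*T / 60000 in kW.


P = 2*pi*n*T / 60000
  = 2*pi * 540 * 604 / 60000
  = 2049323.72 / 60000
  = 34.16 kW


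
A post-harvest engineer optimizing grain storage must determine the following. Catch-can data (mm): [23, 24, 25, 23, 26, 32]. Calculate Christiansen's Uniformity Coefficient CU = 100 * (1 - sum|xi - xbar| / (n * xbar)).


xbar = 153 / 6 = 25.500
sum|xi - xbar| = 14
CU = 100 * (1 - 14 / (6 * 25.500))
   = 100 * (1 - 0.0915)
   = 90.85%


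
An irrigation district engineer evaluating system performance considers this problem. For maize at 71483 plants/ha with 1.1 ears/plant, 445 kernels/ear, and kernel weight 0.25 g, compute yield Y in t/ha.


Y = density * ears * kernels * kw
  = 71483 * 1.1 * 445 * 0.25 g/ha
  = 8747732.13 g/ha
  = 8747.73 kg/ha = 8.75 t/ha


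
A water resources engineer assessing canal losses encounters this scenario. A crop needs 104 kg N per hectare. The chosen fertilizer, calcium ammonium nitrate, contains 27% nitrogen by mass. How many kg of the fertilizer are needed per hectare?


Rate = N_required / (N_content / 100)
     = 104 / (27 / 100)
     = 104 / 0.27
     = 385.19 kg/ha


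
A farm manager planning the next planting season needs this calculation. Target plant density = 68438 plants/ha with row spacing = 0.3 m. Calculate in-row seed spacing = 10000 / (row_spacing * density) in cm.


spacing = 10000 / (row_sp * density)
        = 10000 / (0.3 * 68438)
        = 10000 / 20531.40
        = 0.48706 m = 48.71 cm


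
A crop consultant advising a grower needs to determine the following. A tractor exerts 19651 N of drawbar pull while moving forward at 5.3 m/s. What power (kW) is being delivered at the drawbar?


P = F * v / 1000
  = 19651 * 5.3 / 1000
  = 104150.30 / 1000
  = 104.15 kW


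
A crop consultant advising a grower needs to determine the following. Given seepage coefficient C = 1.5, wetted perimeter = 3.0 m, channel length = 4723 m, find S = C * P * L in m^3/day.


S = C * P * L
  = 1.5 * 3.0 * 4723
  = 21253.50 m^3/day


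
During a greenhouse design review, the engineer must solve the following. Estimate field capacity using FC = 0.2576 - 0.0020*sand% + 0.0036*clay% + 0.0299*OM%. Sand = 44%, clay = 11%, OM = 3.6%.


FC = 0.2576 - 0.0020*44 + 0.0036*11 + 0.0299*3.6
   = 0.2576 - 0.0880 + 0.0396 + 0.1076
   = 0.3168


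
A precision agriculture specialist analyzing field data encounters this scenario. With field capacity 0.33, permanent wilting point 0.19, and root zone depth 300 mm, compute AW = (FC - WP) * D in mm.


AW = (FC - WP) * D
   = (0.33 - 0.19) * 300
   = 0.14 * 300
   = 42 mm


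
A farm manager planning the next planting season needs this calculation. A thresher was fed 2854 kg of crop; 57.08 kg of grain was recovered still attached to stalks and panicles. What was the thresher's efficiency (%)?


eta = (total - unthreshed) / total * 100
    = (2854 - 57.08) / 2854 * 100
    = 2796.92 / 2854 * 100
    = 98%


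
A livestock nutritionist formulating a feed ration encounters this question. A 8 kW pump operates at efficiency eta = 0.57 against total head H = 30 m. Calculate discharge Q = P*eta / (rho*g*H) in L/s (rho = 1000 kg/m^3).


Q = (P * 1000 * eta) / (rho * g * H)
  = (8 * 1000 * 0.57) / (1000 * 9.81 * 30)
  = 4560 / 294300
  = 0.01549 m^3/s = 15.49 L/s


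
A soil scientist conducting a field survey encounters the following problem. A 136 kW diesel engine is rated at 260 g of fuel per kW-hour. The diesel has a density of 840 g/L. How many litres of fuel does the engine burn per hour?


FC = P * BSFC / rho_fuel
   = 136 * 260 / 840
   = 35360 / 840
   = 42.10 L/h


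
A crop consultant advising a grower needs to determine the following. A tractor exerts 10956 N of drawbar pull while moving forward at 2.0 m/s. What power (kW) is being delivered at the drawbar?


P = F * v / 1000
  = 10956 * 2.0 / 1000
  = 21912 / 1000
  = 21.91 kW


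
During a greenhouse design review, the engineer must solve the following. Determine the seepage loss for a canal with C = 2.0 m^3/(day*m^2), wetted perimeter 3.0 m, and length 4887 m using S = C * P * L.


S = C * P * L
  = 2.0 * 3.0 * 4887
  = 29322 m^3/day


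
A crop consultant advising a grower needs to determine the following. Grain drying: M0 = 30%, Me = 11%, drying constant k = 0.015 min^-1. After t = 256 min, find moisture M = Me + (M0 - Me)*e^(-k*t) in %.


M = Me + (M0 - Me) * e^(-k*t)
  = 11 + (30 - 11) * e^(-0.015*256)
  = 11 + 19 * e^(-3.840)
  = 11 + 19 * 0.02149
  = 11 + 0.4084
  = 11.41%


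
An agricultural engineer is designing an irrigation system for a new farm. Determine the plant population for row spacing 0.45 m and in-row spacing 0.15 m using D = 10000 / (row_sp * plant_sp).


D = 10000 / (row_sp * plant_sp)
  = 10000 / (0.45 * 0.15)
  = 10000 / 0.0675
  = 148148.15 plants/ha


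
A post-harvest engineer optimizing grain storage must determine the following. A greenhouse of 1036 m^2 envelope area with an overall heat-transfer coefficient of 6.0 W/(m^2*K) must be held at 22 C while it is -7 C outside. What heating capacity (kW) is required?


dT = 22 - (-7) = 29 K
Q = U * A * dT
  = 6.0 * 1036 * 29
  = 180264 W = 180.26 kW


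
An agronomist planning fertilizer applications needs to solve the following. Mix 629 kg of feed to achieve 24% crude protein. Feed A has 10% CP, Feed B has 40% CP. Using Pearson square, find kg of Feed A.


parts_A = CP_b - target = 40 - 24 = 16
parts_B = target - CP_a = 24 - 10 = 14
total_parts = 16 + 14 = 30
Feed A = 629 * 16 / 30 = 335.47 kg
Feed B = 629 * 14 / 30 = 293.53 kg

335.47 kg


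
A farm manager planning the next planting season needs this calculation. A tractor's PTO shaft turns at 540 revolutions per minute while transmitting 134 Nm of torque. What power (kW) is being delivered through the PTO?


P = 2*pi*n*T / 60000
  = 2*pi * 540 * 134 / 60000
  = 454651.29 / 60000
  = 7.58 kW


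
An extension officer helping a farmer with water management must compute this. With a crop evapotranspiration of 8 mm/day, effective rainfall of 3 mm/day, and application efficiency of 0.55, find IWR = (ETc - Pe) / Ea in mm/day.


IWR = (ETc - Pe) / Ea
    = (8 - 3) / 0.55
    = 5 / 0.55
    = 9.09 mm/day


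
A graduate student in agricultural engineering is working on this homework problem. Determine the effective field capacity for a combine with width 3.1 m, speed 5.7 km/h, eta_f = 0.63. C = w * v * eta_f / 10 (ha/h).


C = w * v * eta_f / 10
  = 3.1 * 5.7 * 0.63 / 10
  = 11.13 / 10
  = 1.11 ha/h


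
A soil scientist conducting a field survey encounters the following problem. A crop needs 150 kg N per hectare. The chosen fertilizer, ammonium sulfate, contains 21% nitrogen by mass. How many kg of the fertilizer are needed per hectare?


Rate = N_required / (N_content / 100)
     = 150 / (21 / 100)
     = 150 / 0.21
     = 714.29 kg/ha


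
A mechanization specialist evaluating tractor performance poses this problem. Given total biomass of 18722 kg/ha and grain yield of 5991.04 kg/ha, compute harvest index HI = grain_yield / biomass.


HI = grain_yield / biomass
   = 5991.04 / 18722
   = 0.32


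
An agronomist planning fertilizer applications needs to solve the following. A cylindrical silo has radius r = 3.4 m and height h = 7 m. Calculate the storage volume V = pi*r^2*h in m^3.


V = pi * r^2 * h
  = pi * 3.4^2 * 7
  = pi * 11.56 * 7
  = 254.22 m^3


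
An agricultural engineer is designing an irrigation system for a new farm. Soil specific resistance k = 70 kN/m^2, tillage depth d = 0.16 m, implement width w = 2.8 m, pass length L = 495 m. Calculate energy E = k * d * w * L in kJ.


E = k * d * w * L
  = 70 * 0.16 * 2.8 * 495
  = 15523.20 kJ


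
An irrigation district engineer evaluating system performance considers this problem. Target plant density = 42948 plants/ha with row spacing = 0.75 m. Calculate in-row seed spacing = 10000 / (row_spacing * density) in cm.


spacing = 10000 / (row_sp * density)
        = 10000 / (0.75 * 42948)
        = 10000 / 32211
        = 0.31045 m = 31.05 cm


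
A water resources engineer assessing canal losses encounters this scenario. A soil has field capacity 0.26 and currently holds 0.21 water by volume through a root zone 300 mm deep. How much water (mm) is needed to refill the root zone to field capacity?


SMD = (FC - theta) * D
    = (0.26 - 0.21) * 300
    = 0.050 * 300
    = 15 mm


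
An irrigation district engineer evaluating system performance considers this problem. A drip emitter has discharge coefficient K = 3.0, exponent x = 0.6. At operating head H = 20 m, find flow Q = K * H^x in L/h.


Q = K * H^x
  = 3.0 * 20^0.6
  = 3.0 * 6.0342
  = 18.10 L/h


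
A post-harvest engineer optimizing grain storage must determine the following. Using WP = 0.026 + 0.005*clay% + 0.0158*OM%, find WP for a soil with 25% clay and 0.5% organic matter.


WP = 0.026 + 0.005*25 + 0.0158*0.5
   = 0.026 + 0.1250 + 0.0079
   = 0.1589


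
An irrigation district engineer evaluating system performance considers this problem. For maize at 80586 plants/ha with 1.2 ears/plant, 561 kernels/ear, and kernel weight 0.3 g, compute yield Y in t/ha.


Y = density * ears * kernels * kw
  = 80586 * 1.2 * 561 * 0.3 g/ha
  = 16275148.56 g/ha
  = 16275.15 kg/ha = 16.28 t/ha


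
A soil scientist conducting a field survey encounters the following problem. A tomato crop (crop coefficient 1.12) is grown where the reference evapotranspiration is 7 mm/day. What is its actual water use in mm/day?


ETc = Kc * ET0
    = 1.12 * 7
    = 7.84 mm/day


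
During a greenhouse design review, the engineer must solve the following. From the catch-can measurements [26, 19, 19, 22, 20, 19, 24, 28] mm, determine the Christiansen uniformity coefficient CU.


xbar = 177 / 8 = 22.125
sum|xi - xbar| = 23.250
CU = 100 * (1 - 23.250 / (8 * 22.125))
   = 100 * (1 - 0.1314)
   = 86.86%


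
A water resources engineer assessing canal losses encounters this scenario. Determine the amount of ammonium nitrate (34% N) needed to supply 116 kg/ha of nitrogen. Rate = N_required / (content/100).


Rate = N_required / (N_content / 100)
     = 116 / (34 / 100)
     = 116 / 0.34
     = 341.18 kg/ha


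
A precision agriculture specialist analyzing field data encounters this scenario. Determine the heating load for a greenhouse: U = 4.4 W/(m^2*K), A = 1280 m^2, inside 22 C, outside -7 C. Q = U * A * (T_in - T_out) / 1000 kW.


dT = 22 - (-7) = 29 K
Q = U * A * dT
  = 4.4 * 1280 * 29
  = 163328 W = 163.33 kW


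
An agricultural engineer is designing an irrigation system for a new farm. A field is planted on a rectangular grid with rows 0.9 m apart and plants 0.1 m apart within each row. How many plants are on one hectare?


D = 10000 / (row_sp * plant_sp)
  = 10000 / (0.9 * 0.1)
  = 10000 / 0.0900
  = 111111.11 plants/ha


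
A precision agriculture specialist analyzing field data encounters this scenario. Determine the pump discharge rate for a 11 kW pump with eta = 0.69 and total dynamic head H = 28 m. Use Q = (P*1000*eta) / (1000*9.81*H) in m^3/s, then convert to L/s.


Q = (P * 1000 * eta) / (rho * g * H)
  = (11 * 1000 * 0.69) / (1000 * 9.81 * 28)
  = 7590 / 274680
  = 0.02763 m^3/s = 27.63 L/s


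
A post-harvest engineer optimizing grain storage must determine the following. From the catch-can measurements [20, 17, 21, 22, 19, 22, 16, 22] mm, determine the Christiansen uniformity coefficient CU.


xbar = 159 / 8 = 19.875
sum|xi - xbar| = 15.250
CU = 100 * (1 - 15.250 / (8 * 19.875))
   = 100 * (1 - 0.0959)
   = 90.41%


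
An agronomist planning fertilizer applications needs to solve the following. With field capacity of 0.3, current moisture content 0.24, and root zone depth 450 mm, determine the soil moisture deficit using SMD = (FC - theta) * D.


SMD = (FC - theta) * D
    = (0.3 - 0.24) * 450
    = 0.060 * 450
    = 27 mm


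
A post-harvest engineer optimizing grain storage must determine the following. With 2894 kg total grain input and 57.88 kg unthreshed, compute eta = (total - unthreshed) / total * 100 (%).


eta = (total - unthreshed) / total * 100
    = (2894 - 57.88) / 2894 * 100
    = 2836.12 / 2894 * 100
    = 98%


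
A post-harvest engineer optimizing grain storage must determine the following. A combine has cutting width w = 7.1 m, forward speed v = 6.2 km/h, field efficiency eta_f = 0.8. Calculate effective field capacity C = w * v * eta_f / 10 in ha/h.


C = w * v * eta_f / 10
  = 7.1 * 6.2 * 0.8 / 10
  = 35.22 / 10
  = 3.52 ha/h


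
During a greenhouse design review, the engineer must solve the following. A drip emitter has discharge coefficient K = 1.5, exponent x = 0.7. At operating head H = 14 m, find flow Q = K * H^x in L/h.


Q = K * H^x
  = 1.5 * 14^0.7
  = 1.5 * 6.3429
  = 9.51 L/h


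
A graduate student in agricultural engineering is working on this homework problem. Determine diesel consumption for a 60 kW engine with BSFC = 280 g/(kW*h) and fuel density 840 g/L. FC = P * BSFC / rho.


FC = P * BSFC / rho_fuel
   = 60 * 280 / 840
   = 16800 / 840
   = 20 L/h


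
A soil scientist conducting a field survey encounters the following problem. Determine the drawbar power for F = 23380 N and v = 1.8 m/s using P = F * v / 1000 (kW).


P = F * v / 1000
  = 23380 * 1.8 / 1000
  = 42084 / 1000
  = 42.08 kW


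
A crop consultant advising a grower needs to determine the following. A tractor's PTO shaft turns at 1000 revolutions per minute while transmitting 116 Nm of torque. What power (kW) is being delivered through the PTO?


P = 2*pi*n*T / 60000
  = 2*pi * 1000 * 116 / 60000
  = 728849.50 / 60000
  = 12.15 kW


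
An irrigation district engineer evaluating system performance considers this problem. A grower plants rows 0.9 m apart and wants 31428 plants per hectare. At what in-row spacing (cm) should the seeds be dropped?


spacing = 10000 / (row_sp * density)
        = 10000 / (0.9 * 31428)
        = 10000 / 28285.20
        = 0.35354 m = 35.35 cm


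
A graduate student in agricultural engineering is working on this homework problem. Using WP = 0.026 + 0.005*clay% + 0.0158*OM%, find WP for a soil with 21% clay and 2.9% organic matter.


WP = 0.026 + 0.005*21 + 0.0158*2.9
   = 0.026 + 0.1050 + 0.0458
   = 0.1768


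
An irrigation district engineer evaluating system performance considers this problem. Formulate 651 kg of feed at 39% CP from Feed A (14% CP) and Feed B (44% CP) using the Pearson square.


parts_A = CP_b - target = 44 - 39 = 5
parts_B = target - CP_a = 39 - 14 = 25
total_parts = 5 + 25 = 30
Feed A = 651 * 5 / 30 = 108.50 kg
Feed B = 651 * 25 / 30 = 542.50 kg

108.50 kg


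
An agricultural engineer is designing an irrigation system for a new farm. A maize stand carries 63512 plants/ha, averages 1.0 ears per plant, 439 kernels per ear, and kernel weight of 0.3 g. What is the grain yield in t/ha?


Y = density * ears * kernels * kw
  = 63512 * 1.0 * 439 * 0.3 g/ha
  = 8364530.40 g/ha
  = 8364.53 kg/ha = 8.36 t/ha


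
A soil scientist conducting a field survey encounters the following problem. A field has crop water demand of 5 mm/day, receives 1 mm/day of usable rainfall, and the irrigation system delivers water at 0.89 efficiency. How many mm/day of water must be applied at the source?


IWR = (ETc - Pe) / Ea
    = (5 - 1) / 0.89
    = 4 / 0.89
    = 4.49 mm/day


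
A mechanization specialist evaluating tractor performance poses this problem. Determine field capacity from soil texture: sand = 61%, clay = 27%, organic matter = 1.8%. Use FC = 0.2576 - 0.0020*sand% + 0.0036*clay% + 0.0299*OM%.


FC = 0.2576 - 0.0020*61 + 0.0036*27 + 0.0299*1.8
   = 0.2576 - 0.1220 + 0.0972 + 0.0538
   = 0.2866


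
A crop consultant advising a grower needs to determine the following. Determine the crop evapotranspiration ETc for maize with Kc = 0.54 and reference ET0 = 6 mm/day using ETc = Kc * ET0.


ETc = Kc * ET0
    = 0.54 * 6
    = 3.24 mm/day


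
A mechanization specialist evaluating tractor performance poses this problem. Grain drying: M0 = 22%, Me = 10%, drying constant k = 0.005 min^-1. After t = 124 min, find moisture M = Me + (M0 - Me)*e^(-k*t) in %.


M = Me + (M0 - Me) * e^(-k*t)
  = 10 + (22 - 10) * e^(-0.005*124)
  = 10 + 12 * e^(-0.620)
  = 10 + 12 * 0.53794
  = 10 + 6.4553
  = 16.46%


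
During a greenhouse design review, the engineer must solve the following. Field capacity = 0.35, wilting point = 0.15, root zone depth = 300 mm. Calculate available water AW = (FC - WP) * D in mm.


AW = (FC - WP) * D
   = (0.35 - 0.15) * 300
   = 0.20 * 300
   = 60 mm


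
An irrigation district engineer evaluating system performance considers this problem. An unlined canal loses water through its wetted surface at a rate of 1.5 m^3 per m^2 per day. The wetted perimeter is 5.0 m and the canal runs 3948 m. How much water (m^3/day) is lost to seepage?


S = C * P * L
  = 1.5 * 5.0 * 3948
  = 29610 m^3/day


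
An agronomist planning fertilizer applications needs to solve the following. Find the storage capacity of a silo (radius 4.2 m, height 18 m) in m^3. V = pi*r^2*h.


V = pi * r^2 * h
  = pi * 4.2^2 * 18
  = pi * 17.64 * 18
  = 997.52 m^3


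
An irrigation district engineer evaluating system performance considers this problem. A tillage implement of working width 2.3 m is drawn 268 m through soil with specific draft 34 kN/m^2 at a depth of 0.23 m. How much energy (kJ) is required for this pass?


E = k * d * w * L
  = 34 * 0.23 * 2.3 * 268
  = 4820.25 kJ


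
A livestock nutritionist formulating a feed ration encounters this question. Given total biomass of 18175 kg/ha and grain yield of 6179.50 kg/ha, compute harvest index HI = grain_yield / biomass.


HI = grain_yield / biomass
   = 6179.50 / 18175
   = 0.34


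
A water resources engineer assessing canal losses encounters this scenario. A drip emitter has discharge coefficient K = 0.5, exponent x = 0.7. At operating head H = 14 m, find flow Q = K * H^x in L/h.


Q = K * H^x
  = 0.5 * 14^0.7
  = 0.5 * 6.3429
  = 3.17 L/h


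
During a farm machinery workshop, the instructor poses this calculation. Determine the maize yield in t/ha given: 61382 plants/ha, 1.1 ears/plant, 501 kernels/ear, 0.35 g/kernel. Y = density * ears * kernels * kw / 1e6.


Y = density * ears * kernels * kw
  = 61382 * 1.1 * 501 * 0.35 g/ha
  = 11839667.07 g/ha
  = 11839.67 kg/ha = 11.84 t/ha


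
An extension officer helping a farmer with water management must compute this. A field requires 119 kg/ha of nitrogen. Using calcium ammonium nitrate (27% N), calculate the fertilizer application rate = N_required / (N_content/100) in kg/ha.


Rate = N_required / (N_content / 100)
     = 119 / (27 / 100)
     = 119 / 0.27
     = 440.74 kg/ha


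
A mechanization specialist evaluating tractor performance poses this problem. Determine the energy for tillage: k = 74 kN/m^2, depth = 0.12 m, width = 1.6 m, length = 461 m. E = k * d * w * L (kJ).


E = k * d * w * L
  = 74 * 0.12 * 1.6 * 461
  = 6549.89 kJ


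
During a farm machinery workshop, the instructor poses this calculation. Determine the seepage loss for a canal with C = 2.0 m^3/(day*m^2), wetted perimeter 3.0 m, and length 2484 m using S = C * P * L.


S = C * P * L
  = 2.0 * 3.0 * 2484
  = 14904 m^3/day


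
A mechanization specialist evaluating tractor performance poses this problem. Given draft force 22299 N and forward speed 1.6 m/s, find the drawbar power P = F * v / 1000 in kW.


P = F * v / 1000
  = 22299 * 1.6 / 1000
  = 35678.40 / 1000
  = 35.68 kW


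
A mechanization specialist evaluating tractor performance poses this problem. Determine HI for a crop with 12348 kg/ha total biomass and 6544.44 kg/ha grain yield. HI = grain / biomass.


HI = grain_yield / biomass
   = 6544.44 / 12348
   = 0.53


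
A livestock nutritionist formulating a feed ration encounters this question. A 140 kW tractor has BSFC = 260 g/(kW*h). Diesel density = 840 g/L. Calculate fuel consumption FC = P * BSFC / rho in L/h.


FC = P * BSFC / rho_fuel
   = 140 * 260 / 840
   = 36400 / 840
   = 43.33 L/h


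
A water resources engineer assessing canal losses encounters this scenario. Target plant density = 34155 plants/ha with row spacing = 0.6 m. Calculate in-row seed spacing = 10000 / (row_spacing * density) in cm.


spacing = 10000 / (row_sp * density)
        = 10000 / (0.6 * 34155)
        = 10000 / 20493
        = 0.48797 m = 48.80 cm


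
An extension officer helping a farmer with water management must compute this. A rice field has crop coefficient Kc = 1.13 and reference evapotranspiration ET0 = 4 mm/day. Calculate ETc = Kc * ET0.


ETc = Kc * ET0
    = 1.13 * 4
    = 4.52 mm/day


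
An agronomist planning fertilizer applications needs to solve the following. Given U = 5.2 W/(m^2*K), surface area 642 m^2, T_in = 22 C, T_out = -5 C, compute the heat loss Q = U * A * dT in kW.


dT = 22 - (-5) = 27 K
Q = U * A * dT
  = 5.2 * 642 * 27
  = 90136.80 W = 90.14 kW


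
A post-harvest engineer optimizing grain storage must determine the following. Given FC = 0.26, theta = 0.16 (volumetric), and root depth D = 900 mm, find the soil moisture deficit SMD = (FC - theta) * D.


SMD = (FC - theta) * D
    = (0.26 - 0.16) * 900
    = 0.100 * 900
    = 90 mm


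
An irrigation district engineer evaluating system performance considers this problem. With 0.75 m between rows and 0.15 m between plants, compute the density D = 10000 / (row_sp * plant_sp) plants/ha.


D = 10000 / (row_sp * plant_sp)
  = 10000 / (0.75 * 0.15)
  = 10000 / 0.1125
  = 88888.89 plants/ha


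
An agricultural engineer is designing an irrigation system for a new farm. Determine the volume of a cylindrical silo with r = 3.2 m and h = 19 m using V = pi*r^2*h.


V = pi * r^2 * h
  = pi * 3.2^2 * 19
  = pi * 10.24 * 19
  = 611.23 m^3


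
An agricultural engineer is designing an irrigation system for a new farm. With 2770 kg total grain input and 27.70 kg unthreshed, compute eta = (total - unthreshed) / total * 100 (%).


eta = (total - unthreshed) / total * 100
    = (2770 - 27.70) / 2770 * 100
    = 2742.30 / 2770 * 100
    = 99%


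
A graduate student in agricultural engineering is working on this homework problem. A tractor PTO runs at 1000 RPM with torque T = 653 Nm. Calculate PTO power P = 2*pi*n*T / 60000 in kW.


P = 2*pi*n*T / 60000
  = 2*pi * 1000 * 653 / 60000
  = 4102920.01 / 60000
  = 68.38 kW


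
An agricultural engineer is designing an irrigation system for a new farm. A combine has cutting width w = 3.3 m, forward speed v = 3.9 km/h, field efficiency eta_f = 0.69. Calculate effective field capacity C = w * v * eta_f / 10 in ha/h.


C = w * v * eta_f / 10
  = 3.3 * 3.9 * 0.69 / 10
  = 8.88 / 10
  = 0.89 ha/h


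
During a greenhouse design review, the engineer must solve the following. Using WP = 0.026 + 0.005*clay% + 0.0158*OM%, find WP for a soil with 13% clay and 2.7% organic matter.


WP = 0.026 + 0.005*13 + 0.0158*2.7
   = 0.026 + 0.0650 + 0.0427
   = 0.1337


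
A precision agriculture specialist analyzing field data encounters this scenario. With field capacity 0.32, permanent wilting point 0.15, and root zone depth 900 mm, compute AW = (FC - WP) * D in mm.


AW = (FC - WP) * D
   = (0.32 - 0.15) * 900
   = 0.17 * 900
   = 153 mm


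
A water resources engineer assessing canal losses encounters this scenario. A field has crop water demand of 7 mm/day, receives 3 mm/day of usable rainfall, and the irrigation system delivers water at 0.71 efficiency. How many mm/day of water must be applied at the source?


IWR = (ETc - Pe) / Ea
    = (7 - 3) / 0.71
    = 4 / 0.71
    = 5.63 mm/day


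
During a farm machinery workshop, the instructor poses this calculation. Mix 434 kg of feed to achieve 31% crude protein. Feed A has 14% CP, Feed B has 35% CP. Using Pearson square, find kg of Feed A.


parts_A = CP_b - target = 35 - 31 = 4
parts_B = target - CP_a = 31 - 14 = 17
total_parts = 4 + 17 = 21
Feed A = 434 * 4 / 21 = 82.67 kg
Feed B = 434 * 17 / 21 = 351.33 kg

82.67 kg


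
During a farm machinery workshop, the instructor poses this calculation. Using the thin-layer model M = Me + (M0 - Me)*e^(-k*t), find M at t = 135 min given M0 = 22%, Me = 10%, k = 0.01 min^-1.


M = Me + (M0 - Me) * e^(-k*t)
  = 10 + (22 - 10) * e^(-0.01*135)
  = 10 + 12 * e^(-1.350)
  = 10 + 12 * 0.25924
  = 10 + 3.1109
  = 13.11%


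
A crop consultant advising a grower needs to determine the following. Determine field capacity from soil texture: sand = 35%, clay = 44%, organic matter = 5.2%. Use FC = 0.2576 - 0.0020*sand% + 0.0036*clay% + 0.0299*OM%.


FC = 0.2576 - 0.0020*35 + 0.0036*44 + 0.0299*5.2
   = 0.2576 - 0.0700 + 0.1584 + 0.1555
   = 0.5015


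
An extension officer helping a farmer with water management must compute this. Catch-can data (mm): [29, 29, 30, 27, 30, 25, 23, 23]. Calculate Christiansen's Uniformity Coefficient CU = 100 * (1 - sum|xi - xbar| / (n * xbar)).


xbar = 216 / 8 = 27
sum|xi - xbar| = 20
CU = 100 * (1 - 20 / (8 * 27))
   = 100 * (1 - 0.0926)
   = 90.74%


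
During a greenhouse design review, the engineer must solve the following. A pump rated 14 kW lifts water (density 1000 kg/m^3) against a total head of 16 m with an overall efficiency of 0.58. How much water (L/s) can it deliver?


Q = (P * 1000 * eta) / (rho * g * H)
  = (14 * 1000 * 0.58) / (1000 * 9.81 * 16)
  = 8120 / 156960
  = 0.05173 m^3/s = 51.73 L/s


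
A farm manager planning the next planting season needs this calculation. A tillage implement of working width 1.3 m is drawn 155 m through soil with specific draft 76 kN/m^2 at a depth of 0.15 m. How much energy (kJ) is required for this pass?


E = k * d * w * L
  = 76 * 0.15 * 1.3 * 155
  = 2297.10 kJ


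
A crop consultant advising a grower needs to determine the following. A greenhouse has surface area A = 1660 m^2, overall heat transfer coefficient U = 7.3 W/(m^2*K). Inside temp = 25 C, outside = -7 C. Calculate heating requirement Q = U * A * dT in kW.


dT = 25 - (-7) = 32 K
Q = U * A * dT
  = 7.3 * 1660 * 32
  = 387776 W = 387.78 kW


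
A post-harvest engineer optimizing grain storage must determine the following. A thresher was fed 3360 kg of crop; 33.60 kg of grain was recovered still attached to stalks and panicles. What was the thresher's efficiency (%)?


eta = (total - unthreshed) / total * 100
    = (3360 - 33.60) / 3360 * 100
    = 3326.40 / 3360 * 100
    = 99%


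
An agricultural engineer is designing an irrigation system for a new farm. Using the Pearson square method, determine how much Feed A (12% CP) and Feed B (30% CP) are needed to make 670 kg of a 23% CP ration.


parts_A = CP_b - target = 30 - 23 = 7
parts_B = target - CP_a = 23 - 12 = 11
total_parts = 7 + 11 = 18
Feed A = 670 * 7 / 18 = 260.56 kg
Feed B = 670 * 11 / 18 = 409.44 kg

260.56 kg


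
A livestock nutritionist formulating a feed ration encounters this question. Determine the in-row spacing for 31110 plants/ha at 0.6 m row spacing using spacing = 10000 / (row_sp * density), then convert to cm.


spacing = 10000 / (row_sp * density)
        = 10000 / (0.6 * 31110)
        = 10000 / 18666
        = 0.53573 m = 53.57 cm


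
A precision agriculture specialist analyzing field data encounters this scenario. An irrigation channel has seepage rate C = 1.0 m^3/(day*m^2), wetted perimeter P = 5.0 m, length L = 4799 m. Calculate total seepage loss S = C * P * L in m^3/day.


S = C * P * L
  = 1.0 * 5.0 * 4799
  = 23995 m^3/day


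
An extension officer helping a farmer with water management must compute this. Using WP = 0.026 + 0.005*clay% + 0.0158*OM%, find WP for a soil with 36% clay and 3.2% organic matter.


WP = 0.026 + 0.005*36 + 0.0158*3.2
   = 0.026 + 0.1800 + 0.0506
   = 0.2566


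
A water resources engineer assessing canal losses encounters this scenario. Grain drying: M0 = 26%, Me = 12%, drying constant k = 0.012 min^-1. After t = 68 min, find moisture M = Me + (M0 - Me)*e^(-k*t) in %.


M = Me + (M0 - Me) * e^(-k*t)
  = 12 + (26 - 12) * e^(-0.012*68)
  = 12 + 14 * e^(-0.816)
  = 12 + 14 * 0.44220
  = 12 + 6.1908
  = 18.19%


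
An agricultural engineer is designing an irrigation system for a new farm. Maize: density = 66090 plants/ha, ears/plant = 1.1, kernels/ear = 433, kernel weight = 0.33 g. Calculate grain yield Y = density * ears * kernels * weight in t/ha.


Y = density * ears * kernels * kw
  = 66090 * 1.1 * 433 * 0.33 g/ha
  = 10387960.11 g/ha
  = 10387.96 kg/ha = 10.39 t/ha


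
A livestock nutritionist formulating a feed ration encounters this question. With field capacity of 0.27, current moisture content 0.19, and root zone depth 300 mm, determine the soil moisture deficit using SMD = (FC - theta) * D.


SMD = (FC - theta) * D
    = (0.27 - 0.19) * 300
    = 0.080 * 300
    = 24 mm


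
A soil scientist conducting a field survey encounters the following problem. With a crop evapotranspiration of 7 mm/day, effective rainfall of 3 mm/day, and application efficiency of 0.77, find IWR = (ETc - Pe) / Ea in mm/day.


IWR = (ETc - Pe) / Ea
    = (7 - 3) / 0.77
    = 4 / 0.77
    = 5.19 mm/day


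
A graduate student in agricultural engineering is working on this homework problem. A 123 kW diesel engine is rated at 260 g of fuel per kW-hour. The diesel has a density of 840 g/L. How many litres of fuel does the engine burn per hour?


FC = P * BSFC / rho_fuel
   = 123 * 260 / 840
   = 31980 / 840
   = 38.07 L/h


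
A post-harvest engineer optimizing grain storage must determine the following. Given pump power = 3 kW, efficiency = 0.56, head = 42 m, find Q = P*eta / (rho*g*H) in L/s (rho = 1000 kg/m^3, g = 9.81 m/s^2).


Q = (P * 1000 * eta) / (rho * g * H)
  = (3 * 1000 * 0.56) / (1000 * 9.81 * 42)
  = 1680 / 412020
  = 0.00408 m^3/s = 4.08 L/s


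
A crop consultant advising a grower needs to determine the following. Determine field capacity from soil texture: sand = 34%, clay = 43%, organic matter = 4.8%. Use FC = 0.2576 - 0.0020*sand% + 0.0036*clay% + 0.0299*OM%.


FC = 0.2576 - 0.0020*34 + 0.0036*43 + 0.0299*4.8
   = 0.2576 - 0.0680 + 0.1548 + 0.1435
   = 0.4879


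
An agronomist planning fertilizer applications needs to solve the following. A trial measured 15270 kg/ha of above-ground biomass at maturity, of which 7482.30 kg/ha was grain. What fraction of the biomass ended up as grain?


HI = grain_yield / biomass
   = 7482.30 / 15270
   = 0.49


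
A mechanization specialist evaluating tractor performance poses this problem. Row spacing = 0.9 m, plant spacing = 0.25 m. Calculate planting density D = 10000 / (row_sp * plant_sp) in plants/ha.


D = 10000 / (row_sp * plant_sp)
  = 10000 / (0.9 * 0.25)
  = 10000 / 0.2250
  = 44444.44 plants/ha


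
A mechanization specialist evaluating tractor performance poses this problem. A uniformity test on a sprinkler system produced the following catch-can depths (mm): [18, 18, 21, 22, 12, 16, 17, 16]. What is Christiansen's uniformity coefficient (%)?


xbar = 140 / 8 = 17.500
sum|xi - xbar| = 18
CU = 100 * (1 - 18 / (8 * 17.500))
   = 100 * (1 - 0.1286)
   = 87.14%


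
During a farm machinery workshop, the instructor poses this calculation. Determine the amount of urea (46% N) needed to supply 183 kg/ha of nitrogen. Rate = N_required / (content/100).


Rate = N_required / (N_content / 100)
     = 183 / (46 / 100)
     = 183 / 0.46
     = 397.83 kg/ha


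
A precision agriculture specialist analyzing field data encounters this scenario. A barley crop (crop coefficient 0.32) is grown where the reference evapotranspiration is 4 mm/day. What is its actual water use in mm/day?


ETc = Kc * ET0
    = 0.32 * 4
    = 1.28 mm/day


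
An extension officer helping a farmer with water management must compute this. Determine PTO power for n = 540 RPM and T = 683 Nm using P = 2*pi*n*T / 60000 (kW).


P = 2*pi*n*T / 60000
  = 2*pi * 540 * 683 / 60000
  = 2317364.40 / 60000
  = 38.62 kW


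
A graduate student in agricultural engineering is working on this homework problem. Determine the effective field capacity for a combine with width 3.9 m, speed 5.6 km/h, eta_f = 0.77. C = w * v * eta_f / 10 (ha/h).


C = w * v * eta_f / 10
  = 3.9 * 5.6 * 0.77 / 10
  = 16.82 / 10
  = 1.68 ha/h


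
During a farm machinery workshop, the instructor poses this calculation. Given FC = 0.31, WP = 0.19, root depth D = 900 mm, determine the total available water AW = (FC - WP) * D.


AW = (FC - WP) * D
   = (0.31 - 0.19) * 900
   = 0.12 * 900
   = 108 mm


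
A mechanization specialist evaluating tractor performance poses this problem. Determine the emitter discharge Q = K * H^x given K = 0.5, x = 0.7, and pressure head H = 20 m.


Q = K * H^x
  = 0.5 * 20^0.7
  = 0.5 * 8.1418
  = 4.07 L/h


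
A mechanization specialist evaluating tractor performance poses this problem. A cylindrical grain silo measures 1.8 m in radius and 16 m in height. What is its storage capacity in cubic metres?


V = pi * r^2 * h
  = pi * 1.8^2 * 16
  = pi * 3.24 * 16
  = 162.86 m^3


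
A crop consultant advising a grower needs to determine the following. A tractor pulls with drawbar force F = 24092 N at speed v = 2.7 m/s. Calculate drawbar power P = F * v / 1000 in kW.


P = F * v / 1000
  = 24092 * 2.7 / 1000
  = 65048.40 / 1000
  = 65.05 kW


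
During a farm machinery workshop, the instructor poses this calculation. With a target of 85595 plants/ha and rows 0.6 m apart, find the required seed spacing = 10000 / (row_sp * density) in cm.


spacing = 10000 / (row_sp * density)
        = 10000 / (0.6 * 85595)
        = 10000 / 51357
        = 0.19472 m = 19.47 cm


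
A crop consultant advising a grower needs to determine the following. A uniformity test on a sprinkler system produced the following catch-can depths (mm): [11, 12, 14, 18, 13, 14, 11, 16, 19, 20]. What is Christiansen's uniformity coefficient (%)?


xbar = 148 / 10 = 14.800
sum|xi - xbar| = 27.600
CU = 100 * (1 - 27.600 / (10 * 14.800))
   = 100 * (1 - 0.1865)
   = 81.35%


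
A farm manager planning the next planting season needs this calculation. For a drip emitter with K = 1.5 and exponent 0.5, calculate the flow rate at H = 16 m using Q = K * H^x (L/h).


Q = K * H^x
  = 1.5 * 16^0.5
  = 1.5 * 4
  = 6 L/h


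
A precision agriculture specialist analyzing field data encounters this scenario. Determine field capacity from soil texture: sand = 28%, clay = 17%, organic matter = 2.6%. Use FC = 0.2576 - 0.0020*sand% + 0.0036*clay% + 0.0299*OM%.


FC = 0.2576 - 0.0020*28 + 0.0036*17 + 0.0299*2.6
   = 0.2576 - 0.0560 + 0.0612 + 0.0777
   = 0.3405


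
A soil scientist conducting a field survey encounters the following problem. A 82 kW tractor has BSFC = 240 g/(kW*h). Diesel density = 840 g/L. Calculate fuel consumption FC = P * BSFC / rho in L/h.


FC = P * BSFC / rho_fuel
   = 82 * 240 / 840
   = 19680 / 840
   = 23.43 L/h


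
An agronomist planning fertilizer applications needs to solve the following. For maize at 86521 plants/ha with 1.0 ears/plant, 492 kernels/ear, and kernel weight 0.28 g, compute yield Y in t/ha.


Y = density * ears * kernels * kw
  = 86521 * 1.0 * 492 * 0.28 g/ha
  = 11919132.96 g/ha
  = 11919.13 kg/ha = 11.92 t/ha


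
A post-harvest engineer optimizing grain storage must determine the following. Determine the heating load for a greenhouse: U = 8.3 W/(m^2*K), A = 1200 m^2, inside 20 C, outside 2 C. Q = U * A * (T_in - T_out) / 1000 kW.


dT = 20 - (2) = 18 K
Q = U * A * dT
  = 8.3 * 1200 * 18
  = 179280 W = 179.28 kW
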